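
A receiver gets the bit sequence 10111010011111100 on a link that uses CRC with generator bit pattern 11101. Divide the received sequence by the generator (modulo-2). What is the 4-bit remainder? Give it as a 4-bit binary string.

Modulo-2 division of 10111010011111100 by 11101:
  pos 0: 10111 XOR 11101 = 01010
  pos 1: 10100 XOR 11101 = 01001
  pos 2: 10011 XOR 11101 = 01110
  pos 3: 11100 XOR 11101 = 00001
  pos 7: 10111 XOR 11101 = 01010
  pos 8: 10101 XOR 11101 = 01000
  pos 9: 10001 XOR 11101 = 01100
  pos 10: 11001 XOR 11101 = 00100
  pos 12: 10000 XOR 11101 = 01101
Remainder = 1101 (nonzero — an error is detected).

1101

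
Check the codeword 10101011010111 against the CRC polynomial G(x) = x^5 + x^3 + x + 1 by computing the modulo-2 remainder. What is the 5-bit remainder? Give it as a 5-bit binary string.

01000

Modulo-2 division of 10101011010111 by 101011:
  pos 0: 101010 XOR 101011 = 000001
  pos 5: 111010 XOR 101011 = 010001
  pos 6: 100011 XOR 101011 = 001000
  pos 8: 100011 XOR 101011 = 001000
Remainder = 01000 (nonzero — an error is detected).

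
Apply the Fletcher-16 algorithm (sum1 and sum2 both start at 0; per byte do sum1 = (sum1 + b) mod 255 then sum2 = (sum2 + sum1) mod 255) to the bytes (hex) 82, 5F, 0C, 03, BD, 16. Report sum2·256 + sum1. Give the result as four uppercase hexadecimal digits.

B6C4

Running sums (mod 255):
  after byte 0 (82): sum1=130, sum2=130
  after byte 1 (5F): sum1=225, sum2=100
  after byte 2 (0C): sum1=237, sum2=82
  after byte 3 (03): sum1=240, sum2=67
  after byte 4 (BD): sum1=174, sum2=241
  after byte 5 (16): sum1=196, sum2=182
Checksum = sum2·256 + sum1 = 182·256 + 196 = 46788 = 0xB6C4.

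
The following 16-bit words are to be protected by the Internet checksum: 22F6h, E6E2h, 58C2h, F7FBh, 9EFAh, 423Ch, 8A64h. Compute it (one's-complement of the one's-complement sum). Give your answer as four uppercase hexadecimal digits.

39CD

One's-complement addition (fold any carry out of bit 15 back into bit 0):
  0x22F6 + 0xE6E2 = 0x109D8 → wrap carry → 0x09D9
  0x09D9 + 0x58C2 = 0x0629B
  0x629B + 0xF7FB = 0x15A96 → wrap carry → 0x5A97
  0x5A97 + 0x9EFA = 0x0F991
  0xF991 + 0x423C = 0x13BCD → wrap carry → 0x3BCE
  0x3BCE + 0x8A64 = 0x0C632
One's-complement sum = 0xC632.
Checksum = ~0xC632 & 0xFFFF = 0x39CD.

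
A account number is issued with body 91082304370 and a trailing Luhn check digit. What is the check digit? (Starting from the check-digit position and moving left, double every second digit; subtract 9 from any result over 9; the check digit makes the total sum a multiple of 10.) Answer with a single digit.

Partial digits right→left: 0 7 3 4 0 3 2 8 0 1 9
Double every second digit counting from the check-digit position (so the 1st, 3rd, 5th, ... of the partial from the right).
  doubled (with −9 where >9): 0 6 0 4 0 9 → sum 19
  kept as-is: 7 4 3 8 1 → sum 23
Total = 19 + 23 = 42.
Check digit = (10 − (42 mod 10)) mod 10 = 8.

8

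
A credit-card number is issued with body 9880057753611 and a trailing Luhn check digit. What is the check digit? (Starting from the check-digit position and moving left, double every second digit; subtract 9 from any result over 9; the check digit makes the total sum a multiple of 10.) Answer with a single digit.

Partial digits right→left: 1 1 6 3 5 7 7 5 0 0 8 8 9
Double every second digit counting from the check-digit position (so the 1st, 3rd, 5th, ... of the partial from the right).
  doubled (with −9 where >9): 2 3 1 5 0 7 9 → sum 27
  kept as-is: 1 3 7 5 0 8 → sum 24
Total = 27 + 24 = 51.
Check digit = (10 − (51 mod 10)) mod 10 = 9.

9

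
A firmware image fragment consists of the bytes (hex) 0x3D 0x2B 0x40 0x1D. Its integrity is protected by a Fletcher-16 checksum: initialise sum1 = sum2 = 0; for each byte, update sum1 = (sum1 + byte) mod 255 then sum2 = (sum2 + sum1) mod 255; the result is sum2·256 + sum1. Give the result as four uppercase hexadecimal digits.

14C5

Running sums (mod 255):
  after byte 0 (0x3D): sum1=61, sum2=61
  after byte 1 (0x2B): sum1=104, sum2=165
  after byte 2 (0x40): sum1=168, sum2=78
  after byte 3 (0x1D): sum1=197, sum2=20
Checksum = sum2·256 + sum1 = 20·256 + 197 = 5317 = 0x14C5.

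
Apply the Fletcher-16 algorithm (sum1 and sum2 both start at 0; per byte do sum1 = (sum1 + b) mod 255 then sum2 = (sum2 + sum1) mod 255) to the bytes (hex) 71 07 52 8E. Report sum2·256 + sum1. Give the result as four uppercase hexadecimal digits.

0E59

Running sums (mod 255):
  after byte 0 (71): sum1=113, sum2=113
  after byte 1 (07): sum1=120, sum2=233
  after byte 2 (52): sum1=202, sum2=180
  after byte 3 (8E): sum1=89, sum2=14
Checksum = sum2·256 + sum1 = 14·256 + 89 = 3673 = 0x0E59.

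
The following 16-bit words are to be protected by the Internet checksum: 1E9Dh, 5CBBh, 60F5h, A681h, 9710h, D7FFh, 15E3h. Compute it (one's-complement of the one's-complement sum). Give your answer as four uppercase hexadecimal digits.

F83C

One's-complement addition (fold any carry out of bit 15 back into bit 0):
  0x1E9D + 0x5CBB = 0x07B58
  0x7B58 + 0x60F5 = 0x0DC4D
  0xDC4D + 0xA681 = 0x182CE → wrap carry → 0x82CF
  0x82CF + 0x9710 = 0x119DF → wrap carry → 0x19E0
  0x19E0 + 0xD7FF = 0x0F1DF
  0xF1DF + 0x15E3 = 0x107C2 → wrap carry → 0x07C3
One's-complement sum = 0x07C3.
Checksum = ~0x07C3 & 0xFFFF = 0xF83C.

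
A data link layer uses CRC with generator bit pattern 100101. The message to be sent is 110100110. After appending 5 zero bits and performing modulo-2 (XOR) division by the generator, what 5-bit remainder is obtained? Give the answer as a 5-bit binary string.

11101

Append 5 zeros: 11010011000000. Divide by 100101 (XOR where the leading bit is 1):
  pos 0: 110100 XOR 100101 = 010001
  pos 1: 100011 XOR 100101 = 000110
  pos 4: 110100 XOR 100101 = 010001
  pos 5: 100010 XOR 100101 = 000111
  pos 8: 111000 XOR 100101 = 011101
Remainder (last 5 bits) = 11101. This is the CRC / FCS.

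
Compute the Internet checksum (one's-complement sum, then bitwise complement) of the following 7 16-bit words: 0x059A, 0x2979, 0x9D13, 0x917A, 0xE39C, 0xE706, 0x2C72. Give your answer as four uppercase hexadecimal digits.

One's-complement addition (fold any carry out of bit 15 back into bit 0):
  0x059A + 0x2979 = 0x02F13
  0x2F13 + 0x9D13 = 0x0CC26
  0xCC26 + 0x917A = 0x15DA0 → wrap carry → 0x5DA1
  0x5DA1 + 0xE39C = 0x1413D → wrap carry → 0x413E
  0x413E + 0xE706 = 0x12844 → wrap carry → 0x2845
  0x2845 + 0x2C72 = 0x054B7
One's-complement sum = 0x54B7.
Checksum = ~0x54B7 & 0xFFFF = 0xAB48.

AB48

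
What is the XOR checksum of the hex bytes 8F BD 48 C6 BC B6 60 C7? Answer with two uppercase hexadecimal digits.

XOR the bytes together:
  start with 0x8F
  0x8F ⊕ 0xBD = 0x32
  0x32 ⊕ 0x48 = 0x7A
  0x7A ⊕ 0xC6 = 0xBC
  0xBC ⊕ 0xBC = 0x00
  0x00 ⊕ 0xB6 = 0xB6
  0xB6 ⊕ 0x60 = 0xD6
  0xD6 ⊕ 0xC7 = 0x11

11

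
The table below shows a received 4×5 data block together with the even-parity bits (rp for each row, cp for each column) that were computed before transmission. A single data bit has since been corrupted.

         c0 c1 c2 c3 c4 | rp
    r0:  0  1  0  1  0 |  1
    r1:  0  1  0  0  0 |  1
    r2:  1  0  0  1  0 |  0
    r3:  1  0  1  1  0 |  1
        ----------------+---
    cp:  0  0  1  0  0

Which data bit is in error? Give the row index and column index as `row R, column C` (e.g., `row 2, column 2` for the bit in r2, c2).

row 0, column 3

Recompute each row's even parity and compare to rp:
  r0: data parity 0, sent rp 1 → mismatch
  r1: data parity 1, sent rp 1 → ok
  r2: data parity 0, sent rp 0 → ok
  r3: data parity 1, sent rp 1 → ok
Recompute each column's even parity and compare to cp:
  c0: data parity 0, sent cp 0 → ok
  c1: data parity 0, sent cp 0 → ok
  c2: data parity 1, sent cp 1 → ok
  c3: data parity 1, sent cp 0 → mismatch
  c4: data parity 0, sent cp 0 → ok
Exactly one row (r0) and one column (c3) fail → the flipped bit is at their intersection.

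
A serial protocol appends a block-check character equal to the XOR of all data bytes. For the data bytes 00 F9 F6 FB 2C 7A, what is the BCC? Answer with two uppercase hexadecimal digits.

XOR the bytes together:
  start with 0x00
  0x00 ⊕ 0xF9 = 0xF9
  0xF9 ⊕ 0xF6 = 0x0F
  0x0F ⊕ 0xFB = 0xF4
  0xF4 ⊕ 0x2C = 0xD8
  0xD8 ⊕ 0x7A = 0xA2

A2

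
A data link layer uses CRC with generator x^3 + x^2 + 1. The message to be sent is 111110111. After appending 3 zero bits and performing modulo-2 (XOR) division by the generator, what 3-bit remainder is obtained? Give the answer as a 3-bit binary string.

100

Append 3 zeros: 111110111000. Divide by 1101 (XOR where the leading bit is 1):
  pos 0: 1111 XOR 1101 = 0010
  pos 2: 1010 XOR 1101 = 0111
  pos 3: 1111 XOR 1101 = 0010
  pos 5: 1011 XOR 1101 = 0110
  pos 6: 1100 XOR 1101 = 0001
Remainder (last 3 bits) = 100. This is the CRC / FCS.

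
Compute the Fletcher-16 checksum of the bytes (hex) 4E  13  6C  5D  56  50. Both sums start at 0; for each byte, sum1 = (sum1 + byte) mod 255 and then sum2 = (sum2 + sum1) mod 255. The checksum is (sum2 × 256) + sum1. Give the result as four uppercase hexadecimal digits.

FBD1

Running sums (mod 255):
  after byte 0 (4E): sum1=78, sum2=78
  after byte 1 (13): sum1=97, sum2=175
  after byte 2 (6C): sum1=205, sum2=125
  after byte 3 (5D): sum1=43, sum2=168
  after byte 4 (56): sum1=129, sum2=42
  after byte 5 (50): sum1=209, sum2=251
Checksum = sum2·256 + sum1 = 251·256 + 209 = 64465 = 0xFBD1.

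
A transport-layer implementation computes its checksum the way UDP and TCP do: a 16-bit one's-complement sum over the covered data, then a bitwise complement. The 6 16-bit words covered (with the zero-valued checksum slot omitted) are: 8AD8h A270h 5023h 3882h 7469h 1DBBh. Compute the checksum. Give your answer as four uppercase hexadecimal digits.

B7EC

One's-complement addition (fold any carry out of bit 15 back into bit 0):
  0x8AD8 + 0xA270 = 0x12D48 → wrap carry → 0x2D49
  0x2D49 + 0x5023 = 0x07D6C
  0x7D6C + 0x3882 = 0x0B5EE
  0xB5EE + 0x7469 = 0x12A57 → wrap carry → 0x2A58
  0x2A58 + 0x1DBB = 0x04813
One's-complement sum = 0x4813.
Checksum = ~0x4813 & 0xFFFF = 0xB7EC.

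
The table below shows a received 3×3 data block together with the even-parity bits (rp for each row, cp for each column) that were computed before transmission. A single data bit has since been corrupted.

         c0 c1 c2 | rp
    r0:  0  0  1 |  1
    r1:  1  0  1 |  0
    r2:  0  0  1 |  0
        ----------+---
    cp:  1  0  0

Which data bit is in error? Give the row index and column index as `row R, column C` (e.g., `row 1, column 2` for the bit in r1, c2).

row 2, column 2

Recompute each row's even parity and compare to rp:
  r0: data parity 1, sent rp 1 → ok
  r1: data parity 0, sent rp 0 → ok
  r2: data parity 1, sent rp 0 → mismatch
Recompute each column's even parity and compare to cp:
  c0: data parity 1, sent cp 1 → ok
  c1: data parity 0, sent cp 0 → ok
  c2: data parity 1, sent cp 0 → mismatch
Exactly one row (r2) and one column (c2) fail → the flipped bit is at their intersection.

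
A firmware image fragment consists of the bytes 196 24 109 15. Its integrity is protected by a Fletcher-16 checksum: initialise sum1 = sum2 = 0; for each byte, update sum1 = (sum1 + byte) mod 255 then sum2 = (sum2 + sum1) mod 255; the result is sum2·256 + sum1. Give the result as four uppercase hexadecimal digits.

4559

Running sums (mod 255):
  after byte 0 (196): sum1=196, sum2=196
  after byte 1 (24): sum1=220, sum2=161
  after byte 2 (109): sum1=74, sum2=235
  after byte 3 (15): sum1=89, sum2=69
Checksum = sum2·256 + sum1 = 69·256 + 89 = 17753 = 0x4559.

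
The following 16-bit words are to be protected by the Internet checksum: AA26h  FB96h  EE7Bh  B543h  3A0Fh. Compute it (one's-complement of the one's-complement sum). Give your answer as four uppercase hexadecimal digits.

7C73

One's-complement addition (fold any carry out of bit 15 back into bit 0):
  0xAA26 + 0xFB96 = 0x1A5BC → wrap carry → 0xA5BD
  0xA5BD + 0xEE7B = 0x19438 → wrap carry → 0x9439
  0x9439 + 0xB543 = 0x1497C → wrap carry → 0x497D
  0x497D + 0x3A0F = 0x0838C
One's-complement sum = 0x838C.
Checksum = ~0x838C & 0xFFFF = 0x7C73.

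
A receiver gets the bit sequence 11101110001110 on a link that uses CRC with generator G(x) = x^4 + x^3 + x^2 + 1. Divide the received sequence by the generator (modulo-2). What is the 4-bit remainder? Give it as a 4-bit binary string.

1101

Modulo-2 division of 11101110001110 by 11101:
  pos 0: 11101 XOR 11101 = 00000
  pos 5: 11000 XOR 11101 = 00101
  pos 7: 10111 XOR 11101 = 01010
  pos 8: 10101 XOR 11101 = 01000
  pos 9: 10000 XOR 11101 = 01101
Remainder = 1101 (nonzero — an error is detected).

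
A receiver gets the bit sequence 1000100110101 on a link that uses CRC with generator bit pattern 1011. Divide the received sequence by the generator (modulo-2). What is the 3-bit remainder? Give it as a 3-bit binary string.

Modulo-2 division of 1000100110101 by 1011:
  pos 0: 1000 XOR 1011 = 0011
  pos 2: 1110 XOR 1011 = 0101
  pos 3: 1010 XOR 1011 = 0001
  pos 6: 1110 XOR 1011 = 0101
  pos 7: 1011 XOR 1011 = 0000
Remainder = 001 (nonzero — an error is detected).

001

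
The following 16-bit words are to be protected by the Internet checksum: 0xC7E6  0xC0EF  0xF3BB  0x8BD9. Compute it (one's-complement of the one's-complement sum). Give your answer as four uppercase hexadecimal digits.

One's-complement addition (fold any carry out of bit 15 back into bit 0):
  0xC7E6 + 0xC0EF = 0x188D5 → wrap carry → 0x88D6
  0x88D6 + 0xF3BB = 0x17C91 → wrap carry → 0x7C92
  0x7C92 + 0x8BD9 = 0x1086B → wrap carry → 0x086C
One's-complement sum = 0x086C.
Checksum = ~0x086C & 0xFFFF = 0xF793.

F793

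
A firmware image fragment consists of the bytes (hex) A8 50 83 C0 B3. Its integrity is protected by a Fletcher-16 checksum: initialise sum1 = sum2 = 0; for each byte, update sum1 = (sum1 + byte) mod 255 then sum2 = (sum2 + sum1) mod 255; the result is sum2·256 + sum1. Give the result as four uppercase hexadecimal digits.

4CF0

Running sums (mod 255):
  after byte 0 (A8): sum1=168, sum2=168
  after byte 1 (50): sum1=248, sum2=161
  after byte 2 (83): sum1=124, sum2=30
  after byte 3 (C0): sum1=61, sum2=91
  after byte 4 (B3): sum1=240, sum2=76
Checksum = sum2·256 + sum1 = 76·256 + 240 = 19696 = 0x4CF0.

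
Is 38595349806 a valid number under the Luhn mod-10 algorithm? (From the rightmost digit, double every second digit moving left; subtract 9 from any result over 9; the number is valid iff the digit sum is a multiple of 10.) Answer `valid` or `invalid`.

invalid

From the right, keep odd positions and double even positions (subtract 9 from any doubled value over 9):
  doubled (positions 2,4,...): 0 9 6 9 7 → sum 31
  kept (positions 1,3,...): 6 8 4 5 5 3 → sum 31
Total = 62.
62 mod 10 = 2, so the number is invalid.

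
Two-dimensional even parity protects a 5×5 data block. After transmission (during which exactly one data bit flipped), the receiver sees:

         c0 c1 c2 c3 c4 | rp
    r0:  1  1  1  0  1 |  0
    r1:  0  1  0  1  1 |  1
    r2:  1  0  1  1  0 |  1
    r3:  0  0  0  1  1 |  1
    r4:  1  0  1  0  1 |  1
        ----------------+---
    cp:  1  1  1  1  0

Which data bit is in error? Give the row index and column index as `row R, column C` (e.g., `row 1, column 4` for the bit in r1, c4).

Recompute each row's even parity and compare to rp:
  r0: data parity 0, sent rp 0 → ok
  r1: data parity 1, sent rp 1 → ok
  r2: data parity 1, sent rp 1 → ok
  r3: data parity 0, sent rp 1 → mismatch
  r4: data parity 1, sent rp 1 → ok
Recompute each column's even parity and compare to cp:
  c0: data parity 1, sent cp 1 → ok
  c1: data parity 0, sent cp 1 → mismatch
  c2: data parity 1, sent cp 1 → ok
  c3: data parity 1, sent cp 1 → ok
  c4: data parity 0, sent cp 0 → ok
Exactly one row (r3) and one column (c1) fail → the flipped bit is at their intersection.

row 3, column 1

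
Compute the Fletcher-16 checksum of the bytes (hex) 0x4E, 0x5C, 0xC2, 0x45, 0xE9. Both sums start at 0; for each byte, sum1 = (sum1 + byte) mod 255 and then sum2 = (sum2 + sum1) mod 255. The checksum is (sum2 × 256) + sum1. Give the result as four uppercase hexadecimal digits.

Running sums (mod 255):
  after byte 0 (0x4E): sum1=78, sum2=78
  after byte 1 (0x5C): sum1=170, sum2=248
  after byte 2 (0xC2): sum1=109, sum2=102
  after byte 3 (0x45): sum1=178, sum2=25
  after byte 4 (0xE9): sum1=156, sum2=181
Checksum = sum2·256 + sum1 = 181·256 + 156 = 46492 = 0xB59C.

B59C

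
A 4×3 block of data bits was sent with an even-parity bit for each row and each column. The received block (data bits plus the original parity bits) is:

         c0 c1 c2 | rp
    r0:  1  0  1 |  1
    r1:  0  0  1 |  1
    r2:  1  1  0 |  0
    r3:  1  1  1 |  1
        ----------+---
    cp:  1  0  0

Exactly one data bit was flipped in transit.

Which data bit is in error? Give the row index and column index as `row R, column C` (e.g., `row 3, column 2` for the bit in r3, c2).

Recompute each row's even parity and compare to rp:
  r0: data parity 0, sent rp 1 → mismatch
  r1: data parity 1, sent rp 1 → ok
  r2: data parity 0, sent rp 0 → ok
  r3: data parity 1, sent rp 1 → ok
Recompute each column's even parity and compare to cp:
  c0: data parity 1, sent cp 1 → ok
  c1: data parity 0, sent cp 0 → ok
  c2: data parity 1, sent cp 0 → mismatch
Exactly one row (r0) and one column (c2) fail → the flipped bit is at their intersection.

row 0, column 2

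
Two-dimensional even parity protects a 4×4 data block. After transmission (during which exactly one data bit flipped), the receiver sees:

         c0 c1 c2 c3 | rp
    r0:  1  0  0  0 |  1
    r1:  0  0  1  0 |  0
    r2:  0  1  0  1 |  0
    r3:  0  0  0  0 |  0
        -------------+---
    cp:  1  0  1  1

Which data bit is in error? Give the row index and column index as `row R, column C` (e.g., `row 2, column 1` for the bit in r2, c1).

Recompute each row's even parity and compare to rp:
  r0: data parity 1, sent rp 1 → ok
  r1: data parity 1, sent rp 0 → mismatch
  r2: data parity 0, sent rp 0 → ok
  r3: data parity 0, sent rp 0 → ok
Recompute each column's even parity and compare to cp:
  c0: data parity 1, sent cp 1 → ok
  c1: data parity 1, sent cp 0 → mismatch
  c2: data parity 1, sent cp 1 → ok
  c3: data parity 1, sent cp 1 → ok
Exactly one row (r1) and one column (c1) fail → the flipped bit is at their intersection.

row 1, column 1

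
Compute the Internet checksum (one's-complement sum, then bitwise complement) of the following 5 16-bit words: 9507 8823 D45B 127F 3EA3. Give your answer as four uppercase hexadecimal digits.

BD56

One's-complement addition (fold any carry out of bit 15 back into bit 0):
  0x9507 + 0x8823 = 0x11D2A → wrap carry → 0x1D2B
  0x1D2B + 0xD45B = 0x0F186
  0xF186 + 0x127F = 0x10405 → wrap carry → 0x0406
  0x0406 + 0x3EA3 = 0x042A9
One's-complement sum = 0x42A9.
Checksum = ~0x42A9 & 0xFFFF = 0xBD56.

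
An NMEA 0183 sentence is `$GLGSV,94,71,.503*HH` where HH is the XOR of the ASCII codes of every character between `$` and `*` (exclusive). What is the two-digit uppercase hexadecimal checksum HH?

76

XOR the ASCII codes of the payload characters:
  'G' = 0x47 → acc = 0x47
  'L' = 0x4C → acc = 0x0B
  'G' = 0x47 → acc = 0x4C
  'S' = 0x53 → acc = 0x1F
  'V' = 0x56 → acc = 0x49
  ',' = 0x2C → acc = 0x65
  '9' = 0x39 → acc = 0x5C
  '4' = 0x34 → acc = 0x68
  ',' = 0x2C → acc = 0x44
  '7' = 0x37 → acc = 0x73
  '1' = 0x31 → acc = 0x42
  ',' = 0x2C → acc = 0x6E
  '.' = 0x2E → acc = 0x40
  '5' = 0x35 → acc = 0x75
  '0' = 0x30 → acc = 0x45
  '3' = 0x33 → acc = 0x76
Checksum = 0x76.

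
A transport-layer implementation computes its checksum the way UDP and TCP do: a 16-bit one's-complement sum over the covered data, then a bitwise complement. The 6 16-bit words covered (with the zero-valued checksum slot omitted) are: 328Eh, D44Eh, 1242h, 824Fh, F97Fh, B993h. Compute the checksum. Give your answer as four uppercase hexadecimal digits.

One's-complement addition (fold any carry out of bit 15 back into bit 0):
  0x328E + 0xD44E = 0x106DC → wrap carry → 0x06DD
  0x06DD + 0x1242 = 0x0191F
  0x191F + 0x824F = 0x09B6E
  0x9B6E + 0xF97F = 0x194ED → wrap carry → 0x94EE
  0x94EE + 0xB993 = 0x14E81 → wrap carry → 0x4E82
One's-complement sum = 0x4E82.
Checksum = ~0x4E82 & 0xFFFF = 0xB17D.

B17D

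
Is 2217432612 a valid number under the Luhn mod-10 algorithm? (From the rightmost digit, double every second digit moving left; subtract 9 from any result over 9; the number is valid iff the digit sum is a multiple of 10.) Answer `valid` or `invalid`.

valid

From the right, keep odd positions and double even positions (subtract 9 from any doubled value over 9):
  doubled (positions 2,4,...): 2 4 8 2 4 → sum 20
  kept (positions 1,3,...): 2 6 3 7 2 → sum 20
Total = 40.
40 mod 10 = 0, so the number is valid.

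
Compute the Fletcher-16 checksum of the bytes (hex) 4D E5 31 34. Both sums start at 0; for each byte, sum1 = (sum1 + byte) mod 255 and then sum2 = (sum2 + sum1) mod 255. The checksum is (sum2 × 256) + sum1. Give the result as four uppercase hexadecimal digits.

Running sums (mod 255):
  after byte 0 (4D): sum1=77, sum2=77
  after byte 1 (E5): sum1=51, sum2=128
  after byte 2 (31): sum1=100, sum2=228
  after byte 3 (34): sum1=152, sum2=125
Checksum = sum2·256 + sum1 = 125·256 + 152 = 32152 = 0x7D98.

7D98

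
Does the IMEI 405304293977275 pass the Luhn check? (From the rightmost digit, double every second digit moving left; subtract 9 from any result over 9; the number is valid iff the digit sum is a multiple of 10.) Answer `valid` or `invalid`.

From the right, keep odd positions and double even positions (subtract 9 from any doubled value over 9):
  doubled (positions 2,4,...): 5 5 9 9 8 6 0 → sum 42
  kept (positions 1,3,...): 5 2 7 3 2 0 5 4 → sum 28
Total = 70.
70 mod 10 = 0, so the number is valid.

valid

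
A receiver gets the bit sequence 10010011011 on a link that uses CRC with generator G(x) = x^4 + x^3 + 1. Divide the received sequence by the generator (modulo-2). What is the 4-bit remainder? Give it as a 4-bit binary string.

1111

Modulo-2 division of 10010011011 by 11001:
  pos 0: 10010 XOR 11001 = 01011
  pos 1: 10110 XOR 11001 = 01111
  pos 2: 11111 XOR 11001 = 00110
  pos 4: 11010 XOR 11001 = 00011
Remainder = 1111 (nonzero — an error is detected).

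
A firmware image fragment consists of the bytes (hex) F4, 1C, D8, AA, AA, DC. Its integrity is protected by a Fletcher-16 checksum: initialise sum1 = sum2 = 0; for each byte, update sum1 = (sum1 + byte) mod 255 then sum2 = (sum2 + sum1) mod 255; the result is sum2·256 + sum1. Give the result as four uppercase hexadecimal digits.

Running sums (mod 255):
  after byte 0 (F4): sum1=244, sum2=244
  after byte 1 (1C): sum1=17, sum2=6
  after byte 2 (D8): sum1=233, sum2=239
  after byte 3 (AA): sum1=148, sum2=132
  after byte 4 (AA): sum1=63, sum2=195
  after byte 5 (DC): sum1=28, sum2=223
Checksum = sum2·256 + sum1 = 223·256 + 28 = 57116 = 0xDF1C.

DF1C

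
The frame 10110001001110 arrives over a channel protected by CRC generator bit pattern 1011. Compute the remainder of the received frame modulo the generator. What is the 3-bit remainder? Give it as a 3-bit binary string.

000

Modulo-2 division of 10110001001110 by 1011:
  pos 0: 1011 XOR 1011 = 0000
  pos 7: 1001 XOR 1011 = 0010
  pos 9: 1011 XOR 1011 = 0000
Remainder = 000 (zero — the frame passes the CRC check).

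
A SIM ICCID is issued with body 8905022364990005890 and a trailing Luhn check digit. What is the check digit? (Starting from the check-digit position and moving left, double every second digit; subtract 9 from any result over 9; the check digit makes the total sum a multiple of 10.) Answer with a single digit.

4

Partial digits right→left: 0 9 8 5 0 0 0 9 9 4 6 3 2 2 0 5 0 9 8
Double every second digit counting from the check-digit position (so the 1st, 3rd, 5th, ... of the partial from the right).
  doubled (with −9 where >9): 0 7 0 0 9 3 4 0 0 7 → sum 30
  kept as-is: 9 5 0 9 4 3 2 5 9 → sum 46
Total = 30 + 46 = 76.
Check digit = (10 − (76 mod 10)) mod 10 = 4.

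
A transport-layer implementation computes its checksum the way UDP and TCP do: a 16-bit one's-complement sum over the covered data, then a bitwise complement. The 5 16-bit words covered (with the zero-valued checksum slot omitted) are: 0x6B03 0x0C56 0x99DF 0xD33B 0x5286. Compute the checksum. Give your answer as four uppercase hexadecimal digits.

One's-complement addition (fold any carry out of bit 15 back into bit 0):
  0x6B03 + 0x0C56 = 0x07759
  0x7759 + 0x99DF = 0x11138 → wrap carry → 0x1139
  0x1139 + 0xD33B = 0x0E474
  0xE474 + 0x5286 = 0x136FA → wrap carry → 0x36FB
One's-complement sum = 0x36FB.
Checksum = ~0x36FB & 0xFFFF = 0xC904.

C904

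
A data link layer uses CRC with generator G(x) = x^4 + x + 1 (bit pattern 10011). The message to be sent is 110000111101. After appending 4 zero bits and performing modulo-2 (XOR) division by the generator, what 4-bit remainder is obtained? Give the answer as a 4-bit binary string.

0011

Append 4 zeros: 1100001111010000. Divide by 10011 (XOR where the leading bit is 1):
  pos 0: 11000 XOR 10011 = 01011
  pos 1: 10110 XOR 10011 = 00101
  pos 3: 10111 XOR 10011 = 00100
  pos 5: 10011 XOR 10011 = 00000
  pos 11: 10000 XOR 10011 = 00011
Remainder (last 4 bits) = 0011. This is the CRC / FCS.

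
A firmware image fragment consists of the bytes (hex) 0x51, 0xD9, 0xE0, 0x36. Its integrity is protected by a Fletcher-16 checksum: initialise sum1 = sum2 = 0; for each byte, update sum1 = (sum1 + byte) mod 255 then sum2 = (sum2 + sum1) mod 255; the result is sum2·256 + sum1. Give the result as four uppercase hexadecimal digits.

CA42

Running sums (mod 255):
  after byte 0 (0x51): sum1=81, sum2=81
  after byte 1 (0xD9): sum1=43, sum2=124
  after byte 2 (0xE0): sum1=12, sum2=136
  after byte 3 (0x36): sum1=66, sum2=202
Checksum = sum2·256 + sum1 = 202·256 + 66 = 51778 = 0xCA42.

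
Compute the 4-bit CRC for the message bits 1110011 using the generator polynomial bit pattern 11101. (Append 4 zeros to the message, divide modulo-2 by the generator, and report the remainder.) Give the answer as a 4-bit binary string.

0100

Append 4 zeros: 11100110000. Divide by 11101 (XOR where the leading bit is 1):
  pos 0: 11100 XOR 11101 = 00001
  pos 4: 11100 XOR 11101 = 00001
Remainder (last 4 bits) = 0100. This is the CRC / FCS.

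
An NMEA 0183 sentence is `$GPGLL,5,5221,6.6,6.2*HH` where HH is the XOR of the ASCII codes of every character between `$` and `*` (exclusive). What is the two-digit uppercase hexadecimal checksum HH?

65

XOR the ASCII codes of the payload characters:
  'G' = 0x47 → acc = 0x47
  'P' = 0x50 → acc = 0x17
  'G' = 0x47 → acc = 0x50
  'L' = 0x4C → acc = 0x1C
  'L' = 0x4C → acc = 0x50
  ',' = 0x2C → acc = 0x7C
  '5' = 0x35 → acc = 0x49
  ',' = 0x2C → acc = 0x65
  '5' = 0x35 → acc = 0x50
  '2' = 0x32 → acc = 0x62
  '2' = 0x32 → acc = 0x50
  '1' = 0x31 → acc = 0x61
  ',' = 0x2C → acc = 0x4D
  '6' = 0x36 → acc = 0x7B
  '.' = 0x2E → acc = 0x55
  '6' = 0x36 → acc = 0x63
  ',' = 0x2C → acc = 0x4F
  '6' = 0x36 → acc = 0x79
  '.' = 0x2E → acc = 0x57
  '2' = 0x32 → acc = 0x65
Checksum = 0x65.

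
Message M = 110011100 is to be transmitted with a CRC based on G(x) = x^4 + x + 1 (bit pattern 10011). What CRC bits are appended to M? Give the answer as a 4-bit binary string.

0011

Append 4 zeros: 1100111000000. Divide by 10011 (XOR where the leading bit is 1):
  pos 0: 11001 XOR 10011 = 01010
  pos 1: 10101 XOR 10011 = 00110
  pos 3: 11010 XOR 10011 = 01001
  pos 4: 10010 XOR 10011 = 00001
  pos 8: 10000 XOR 10011 = 00011
Remainder (last 4 bits) = 0011. This is the CRC / FCS.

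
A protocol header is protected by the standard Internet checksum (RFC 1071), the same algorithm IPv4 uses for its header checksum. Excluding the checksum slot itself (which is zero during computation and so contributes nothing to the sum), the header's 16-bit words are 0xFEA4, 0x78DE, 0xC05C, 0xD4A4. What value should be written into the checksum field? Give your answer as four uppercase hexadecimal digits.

One's-complement addition (fold any carry out of bit 15 back into bit 0):
  0xFEA4 + 0x78DE = 0x17782 → wrap carry → 0x7783
  0x7783 + 0xC05C = 0x137DF → wrap carry → 0x37E0
  0x37E0 + 0xD4A4 = 0x10C84 → wrap carry → 0x0C85
One's-complement sum = 0x0C85.
Checksum = ~0x0C85 & 0xFFFF = 0xF37A.

F37A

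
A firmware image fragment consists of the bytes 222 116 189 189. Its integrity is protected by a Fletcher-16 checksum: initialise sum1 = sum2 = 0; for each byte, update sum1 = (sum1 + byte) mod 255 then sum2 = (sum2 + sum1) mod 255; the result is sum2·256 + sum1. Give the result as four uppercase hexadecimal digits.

12CE

Running sums (mod 255):
  after byte 0 (222): sum1=222, sum2=222
  after byte 1 (116): sum1=83, sum2=50
  after byte 2 (189): sum1=17, sum2=67
  after byte 3 (189): sum1=206, sum2=18
Checksum = sum2·256 + sum1 = 18·256 + 206 = 4814 = 0x12CE.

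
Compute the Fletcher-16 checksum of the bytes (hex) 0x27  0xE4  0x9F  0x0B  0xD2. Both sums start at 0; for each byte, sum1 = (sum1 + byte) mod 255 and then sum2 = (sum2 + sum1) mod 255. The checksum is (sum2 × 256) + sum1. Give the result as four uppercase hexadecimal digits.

Running sums (mod 255):
  after byte 0 (0x27): sum1=39, sum2=39
  after byte 1 (0xE4): sum1=12, sum2=51
  after byte 2 (0x9F): sum1=171, sum2=222
  after byte 3 (0x0B): sum1=182, sum2=149
  after byte 4 (0xD2): sum1=137, sum2=31
Checksum = sum2·256 + sum1 = 31·256 + 137 = 8073 = 0x1F89.

1F89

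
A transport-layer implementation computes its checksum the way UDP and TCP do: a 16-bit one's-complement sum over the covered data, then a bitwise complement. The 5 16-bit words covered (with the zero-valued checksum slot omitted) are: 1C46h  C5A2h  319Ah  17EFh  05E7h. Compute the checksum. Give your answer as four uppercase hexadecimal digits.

CEA6

One's-complement addition (fold any carry out of bit 15 back into bit 0):
  0x1C46 + 0xC5A2 = 0x0E1E8
  0xE1E8 + 0x319A = 0x11382 → wrap carry → 0x1383
  0x1383 + 0x17EF = 0x02B72
  0x2B72 + 0x05E7 = 0x03159
One's-complement sum = 0x3159.
Checksum = ~0x3159 & 0xFFFF = 0xCEA6.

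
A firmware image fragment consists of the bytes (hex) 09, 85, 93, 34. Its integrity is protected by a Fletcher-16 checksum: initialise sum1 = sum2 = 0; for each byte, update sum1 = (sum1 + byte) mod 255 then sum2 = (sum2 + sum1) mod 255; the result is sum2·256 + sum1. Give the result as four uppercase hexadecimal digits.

Running sums (mod 255):
  after byte 0 (09): sum1=9, sum2=9
  after byte 1 (85): sum1=142, sum2=151
  after byte 2 (93): sum1=34, sum2=185
  after byte 3 (34): sum1=86, sum2=16
Checksum = sum2·256 + sum1 = 16·256 + 86 = 4182 = 0x1056.

1056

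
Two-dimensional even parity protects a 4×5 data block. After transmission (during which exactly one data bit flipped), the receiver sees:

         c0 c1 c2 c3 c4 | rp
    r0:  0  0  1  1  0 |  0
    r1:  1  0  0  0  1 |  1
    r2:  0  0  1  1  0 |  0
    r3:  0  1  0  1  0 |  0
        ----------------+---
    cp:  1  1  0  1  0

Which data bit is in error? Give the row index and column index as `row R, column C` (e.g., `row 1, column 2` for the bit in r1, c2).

row 1, column 4

Recompute each row's even parity and compare to rp:
  r0: data parity 0, sent rp 0 → ok
  r1: data parity 0, sent rp 1 → mismatch
  r2: data parity 0, sent rp 0 → ok
  r3: data parity 0, sent rp 0 → ok
Recompute each column's even parity and compare to cp:
  c0: data parity 1, sent cp 1 → ok
  c1: data parity 1, sent cp 1 → ok
  c2: data parity 0, sent cp 0 → ok
  c3: data parity 1, sent cp 1 → ok
  c4: data parity 1, sent cp 0 → mismatch
Exactly one row (r1) and one column (c4) fail → the flipped bit is at their intersection.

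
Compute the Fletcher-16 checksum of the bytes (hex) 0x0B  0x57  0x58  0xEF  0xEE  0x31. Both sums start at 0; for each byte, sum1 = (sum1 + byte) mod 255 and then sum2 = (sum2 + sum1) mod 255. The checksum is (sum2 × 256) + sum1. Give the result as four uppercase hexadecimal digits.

37CA

Running sums (mod 255):
  after byte 0 (0x0B): sum1=11, sum2=11
  after byte 1 (0x57): sum1=98, sum2=109
  after byte 2 (0x58): sum1=186, sum2=40
  after byte 3 (0xEF): sum1=170, sum2=210
  after byte 4 (0xEE): sum1=153, sum2=108
  after byte 5 (0x31): sum1=202, sum2=55
Checksum = sum2·256 + sum1 = 55·256 + 202 = 14282 = 0x37CA.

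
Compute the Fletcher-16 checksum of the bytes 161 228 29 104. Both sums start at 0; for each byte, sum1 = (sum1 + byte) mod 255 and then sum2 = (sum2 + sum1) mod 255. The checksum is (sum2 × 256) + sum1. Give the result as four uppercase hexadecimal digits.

D70C

Running sums (mod 255):
  after byte 0 (161): sum1=161, sum2=161
  after byte 1 (228): sum1=134, sum2=40
  after byte 2 (29): sum1=163, sum2=203
  after byte 3 (104): sum1=12, sum2=215
Checksum = sum2·256 + sum1 = 215·256 + 12 = 55052 = 0xD70C.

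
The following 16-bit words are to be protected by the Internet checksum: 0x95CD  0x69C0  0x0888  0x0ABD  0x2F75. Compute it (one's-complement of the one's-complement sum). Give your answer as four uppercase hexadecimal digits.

BDB7

One's-complement addition (fold any carry out of bit 15 back into bit 0):
  0x95CD + 0x69C0 = 0x0FF8D
  0xFF8D + 0x0888 = 0x10815 → wrap carry → 0x0816
  0x0816 + 0x0ABD = 0x012D3
  0x12D3 + 0x2F75 = 0x04248
One's-complement sum = 0x4248.
Checksum = ~0x4248 & 0xFFFF = 0xBDB7.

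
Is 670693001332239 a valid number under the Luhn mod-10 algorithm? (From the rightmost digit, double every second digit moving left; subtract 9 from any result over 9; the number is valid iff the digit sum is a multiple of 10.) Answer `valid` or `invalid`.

From the right, keep odd positions and double even positions (subtract 9 from any doubled value over 9):
  doubled (positions 2,4,...): 6 4 6 0 6 3 5 → sum 30
  kept (positions 1,3,...): 9 2 3 1 0 9 0 6 → sum 30
Total = 60.
60 mod 10 = 0, so the number is valid.

valid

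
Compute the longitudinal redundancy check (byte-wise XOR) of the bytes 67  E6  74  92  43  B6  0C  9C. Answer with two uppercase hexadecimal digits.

02

XOR the bytes together:
  start with 0x67
  0x67 ⊕ 0xE6 = 0x81
  0x81 ⊕ 0x74 = 0xF5
  0xF5 ⊕ 0x92 = 0x67
  0x67 ⊕ 0x43 = 0x24
  0x24 ⊕ 0xB6 = 0x92
  0x92 ⊕ 0x0C = 0x9E
  0x9E ⊕ 0x9C = 0x02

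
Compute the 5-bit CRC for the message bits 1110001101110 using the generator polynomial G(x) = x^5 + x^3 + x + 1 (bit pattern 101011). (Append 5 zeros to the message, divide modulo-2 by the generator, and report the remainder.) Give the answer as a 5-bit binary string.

00110

Append 5 zeros: 111000110111000000. Divide by 101011 (XOR where the leading bit is 1):
  pos 0: 111000 XOR 101011 = 010011
  pos 1: 100111 XOR 101011 = 001100
  pos 3: 110010 XOR 101011 = 011001
  pos 4: 110011 XOR 101011 = 011000
  pos 5: 110001 XOR 101011 = 011010
  pos 6: 110101 XOR 101011 = 011110
  pos 7: 111100 XOR 101011 = 010111
  pos 8: 101110 XOR 101011 = 000101
  pos 11: 101000 XOR 101011 = 000011
Remainder (last 5 bits) = 00110. This is the CRC / FCS.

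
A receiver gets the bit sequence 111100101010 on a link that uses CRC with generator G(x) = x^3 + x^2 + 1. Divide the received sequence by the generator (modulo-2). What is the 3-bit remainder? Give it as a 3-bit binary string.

Modulo-2 division of 111100101010 by 1101:
  pos 0: 1111 XOR 1101 = 0010
  pos 2: 1000 XOR 1101 = 0101
  pos 3: 1011 XOR 1101 = 0110
  pos 4: 1100 XOR 1101 = 0001
  pos 7: 1101 XOR 1101 = 0000
Remainder = 000 (zero — the frame passes the CRC check).

000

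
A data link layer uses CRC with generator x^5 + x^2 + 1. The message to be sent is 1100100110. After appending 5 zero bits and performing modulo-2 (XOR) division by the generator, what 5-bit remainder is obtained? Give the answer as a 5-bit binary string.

01110

Append 5 zeros: 110010011000000. Divide by 100101 (XOR where the leading bit is 1):
  pos 0: 110010 XOR 100101 = 010111
  pos 1: 101110 XOR 100101 = 001011
  pos 3: 101111 XOR 100101 = 001010
  pos 5: 101000 XOR 100101 = 001101
  pos 7: 110100 XOR 100101 = 010001
  pos 8: 100010 XOR 100101 = 000111
Remainder (last 5 bits) = 01110. This is the CRC / FCS.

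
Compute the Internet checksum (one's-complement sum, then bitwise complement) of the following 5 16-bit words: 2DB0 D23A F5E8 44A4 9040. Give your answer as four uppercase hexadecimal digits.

3547

One's-complement addition (fold any carry out of bit 15 back into bit 0):
  0x2DB0 + 0xD23A = 0x0FFEA
  0xFFEA + 0xF5E8 = 0x1F5D2 → wrap carry → 0xF5D3
  0xF5D3 + 0x44A4 = 0x13A77 → wrap carry → 0x3A78
  0x3A78 + 0x9040 = 0x0CAB8
One's-complement sum = 0xCAB8.
Checksum = ~0xCAB8 & 0xFFFF = 0x3547.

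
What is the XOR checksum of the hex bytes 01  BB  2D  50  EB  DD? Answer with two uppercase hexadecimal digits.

XOR the bytes together:
  start with 0x01
  0x01 ⊕ 0xBB = 0xBA
  0xBA ⊕ 0x2D = 0x97
  0x97 ⊕ 0x50 = 0xC7
  0xC7 ⊕ 0xEB = 0x2C
  0x2C ⊕ 0xDD = 0xF1

F1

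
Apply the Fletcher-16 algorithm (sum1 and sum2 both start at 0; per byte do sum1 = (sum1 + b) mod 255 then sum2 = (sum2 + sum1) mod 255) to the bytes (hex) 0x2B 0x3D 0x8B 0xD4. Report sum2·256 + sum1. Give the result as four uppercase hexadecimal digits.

Running sums (mod 255):
  after byte 0 (0x2B): sum1=43, sum2=43
  after byte 1 (0x3D): sum1=104, sum2=147
  after byte 2 (0x8B): sum1=243, sum2=135
  after byte 3 (0xD4): sum1=200, sum2=80
Checksum = sum2·256 + sum1 = 80·256 + 200 = 20680 = 0x50C8.

50C8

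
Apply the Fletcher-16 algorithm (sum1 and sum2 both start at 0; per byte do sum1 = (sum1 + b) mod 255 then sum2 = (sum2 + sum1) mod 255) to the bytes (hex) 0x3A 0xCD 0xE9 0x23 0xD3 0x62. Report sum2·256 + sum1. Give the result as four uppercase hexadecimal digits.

Running sums (mod 255):
  after byte 0 (0x3A): sum1=58, sum2=58
  after byte 1 (0xCD): sum1=8, sum2=66
  after byte 2 (0xE9): sum1=241, sum2=52
  after byte 3 (0x23): sum1=21, sum2=73
  after byte 4 (0xD3): sum1=232, sum2=50
  after byte 5 (0x62): sum1=75, sum2=125
Checksum = sum2·256 + sum1 = 125·256 + 75 = 32075 = 0x7D4B.

7D4B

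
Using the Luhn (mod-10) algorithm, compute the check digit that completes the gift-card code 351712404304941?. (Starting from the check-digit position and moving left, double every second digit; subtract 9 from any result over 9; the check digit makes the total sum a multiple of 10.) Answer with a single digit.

Partial digits right→left: 1 4 9 4 0 3 4 0 4 2 1 7 1 5 3
Double every second digit counting from the check-digit position (so the 1st, 3rd, 5th, ... of the partial from the right).
  doubled (with −9 where >9): 2 9 0 8 8 2 2 6 → sum 37
  kept as-is: 4 4 3 0 2 7 5 → sum 25
Total = 37 + 25 = 62.
Check digit = (10 − (62 mod 10)) mod 10 = 8.

8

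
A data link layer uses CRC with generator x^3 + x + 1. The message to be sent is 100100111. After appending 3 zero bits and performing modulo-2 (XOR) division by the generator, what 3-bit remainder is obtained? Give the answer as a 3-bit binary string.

Append 3 zeros: 100100111000. Divide by 1011 (XOR where the leading bit is 1):
  pos 0: 1001 XOR 1011 = 0010
  pos 2: 1000 XOR 1011 = 0011
  pos 4: 1111 XOR 1011 = 0100
  pos 5: 1001 XOR 1011 = 0010
  pos 7: 1000 XOR 1011 = 0011
Remainder (last 3 bits) = 110. This is the CRC / FCS.

110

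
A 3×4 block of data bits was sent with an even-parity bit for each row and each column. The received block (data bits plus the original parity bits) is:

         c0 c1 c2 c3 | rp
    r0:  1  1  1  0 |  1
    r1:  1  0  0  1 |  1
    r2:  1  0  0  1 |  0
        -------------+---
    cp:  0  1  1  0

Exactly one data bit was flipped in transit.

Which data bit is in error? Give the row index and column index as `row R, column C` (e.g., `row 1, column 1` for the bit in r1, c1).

Recompute each row's even parity and compare to rp:
  r0: data parity 1, sent rp 1 → ok
  r1: data parity 0, sent rp 1 → mismatch
  r2: data parity 0, sent rp 0 → ok
Recompute each column's even parity and compare to cp:
  c0: data parity 1, sent cp 0 → mismatch
  c1: data parity 1, sent cp 1 → ok
  c2: data parity 1, sent cp 1 → ok
  c3: data parity 0, sent cp 0 → ok
Exactly one row (r1) and one column (c0) fail → the flipped bit is at their intersection.

row 1, column 0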